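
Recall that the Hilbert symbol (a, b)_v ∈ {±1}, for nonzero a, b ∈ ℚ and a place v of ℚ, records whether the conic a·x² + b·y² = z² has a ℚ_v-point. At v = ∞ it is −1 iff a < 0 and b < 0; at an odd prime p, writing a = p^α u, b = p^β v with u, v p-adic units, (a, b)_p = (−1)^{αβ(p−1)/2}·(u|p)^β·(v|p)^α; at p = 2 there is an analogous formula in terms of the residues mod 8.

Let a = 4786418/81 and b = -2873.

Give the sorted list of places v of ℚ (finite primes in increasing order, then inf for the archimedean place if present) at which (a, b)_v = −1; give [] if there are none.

Mod squares: a ≡ 2, b ≡ -17. Check v ∈ {∞, 2, 3, 7, 13, 17}.
v=13: a=13^2·(≡7), b=13^2·(≡9) mod 13; (7|13)=-1, (9|13)=+1; (−1)^{2·2·6}·(-1)^2·(+1)^2 = +1.
v=3: a=3^-4·(≡2), b=3^0·(≡1) mod 3; (2|3)=-1, (1|3)=+1; (−1)^{-4·0·1}·(-1)^0·(+1)^-4 = +1.
v=2: v_2(a)=1, v_2(b)=0; units ≡ 1, 7 (mod 8); ε·ε+αω+βω = 0·1+1·0+0·0 ≡ 0  ⇒  (a,b)_2 = +1.
v=∞: 2 > 0 and -17 < 0  ⇒  (a,b)_∞ = +1.
v=17: a=17^2·(≡16), b=17^1·(≡1) mod 17; (16|17)=+1, (1|17)=+1; (−1)^{2·1·8}·(+1)^1·(+1)^2 = +1.
v=7: a=7^2·(≡1), b=7^0·(≡4) mod 7; (1|7)=+1, (4|7)=+1; (−1)^{2·0·3}·(+1)^0·(+1)^2 = +1.
Every local symbol is +1, so the conic 2·x² + -17·y² = z² has ℚ_v-points for all v and hence a ℚ-point; (a, b / ℚ) ≅ M_2(ℚ).

[]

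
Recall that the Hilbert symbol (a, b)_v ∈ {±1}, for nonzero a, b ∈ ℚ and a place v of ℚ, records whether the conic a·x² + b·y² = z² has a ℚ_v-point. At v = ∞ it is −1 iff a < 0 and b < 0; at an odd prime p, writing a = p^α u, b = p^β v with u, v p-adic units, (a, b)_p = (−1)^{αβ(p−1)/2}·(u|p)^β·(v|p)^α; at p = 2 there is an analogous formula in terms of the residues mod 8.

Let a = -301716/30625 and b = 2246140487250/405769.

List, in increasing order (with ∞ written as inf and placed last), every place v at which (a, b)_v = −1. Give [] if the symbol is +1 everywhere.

[2, 29]

(a, b) ≡ (-29, 3410) mod (ℚ^×)²; places V = {2, 3, 5, 7, 11, 13, 17, 29, 31, 59, ∞}.
(a,b)_29: α=1, u≡7; β=2, v≡26 (mod 29); (7|29)=+1, (26|29)=-1; sign (−1)^0·+1^2·-1^1 = -1.
(a,b)_59: α=0, u≡32; β=2, v≡58 (mod 59); (32|59)=-1, (58|59)=-1; sign (−1)^0·-1^2·-1^0 = +1.
(a,b)_5: α=-4, u≡1; β=3, v≡2 (mod 5); (1|5)=+1, (2|5)=-1; sign (−1)^0·+1^3·-1^-4 = +1.
(a,b)_3: α=2, u≡1; β=2, v≡2 (mod 3); (1|3)=+1, (2|3)=-1; sign (−1)^0·+1^2·-1^2 = +1.
(a,b)_11: α=0, u≡3; β=1, v≡8 (mod 11); (3|11)=+1, (8|11)=-1; sign (−1)^0·+1^1·-1^0 = +1.
(a,b)_7: α=-2, u≡6; β=-4, v≡2 (mod 7); (6|7)=-1, (2|7)=+1; sign (−1)^0·-1^-4·+1^-2 = +1.
(a,b)_31: α=0, u≡8; β=1, v≡6 (mod 31); (8|31)=+1, (6|31)=-1; sign (−1)^0·+1^1·-1^0 = +1.
(a,b)_2: α=2, β=1; u≡3, v≡1 (mod 8); ε(u)ε(v)=1·0, αω(v)=2·0, βω(u)=1·1; sum ≡ 1  ⇒  -1.
(a,b)_∞: sgn(-29)=−, sgn(3410)=+, so +1.
(a,b)_17: α=2, u≡14; β=0, v≡14 (mod 17); (14|17)=-1, (14|17)=-1; sign (−1)^0·-1^0·-1^2 = +1.
(a,b)_13: α=0, u≡4; β=-2, v≡4 (mod 13); (4|13)=+1, (4|13)=+1; sign (−1)^0·+1^-2·+1^0 = +1.
|Ram(-29, 3410)| = 2, even; anisotropic at {2, 29}.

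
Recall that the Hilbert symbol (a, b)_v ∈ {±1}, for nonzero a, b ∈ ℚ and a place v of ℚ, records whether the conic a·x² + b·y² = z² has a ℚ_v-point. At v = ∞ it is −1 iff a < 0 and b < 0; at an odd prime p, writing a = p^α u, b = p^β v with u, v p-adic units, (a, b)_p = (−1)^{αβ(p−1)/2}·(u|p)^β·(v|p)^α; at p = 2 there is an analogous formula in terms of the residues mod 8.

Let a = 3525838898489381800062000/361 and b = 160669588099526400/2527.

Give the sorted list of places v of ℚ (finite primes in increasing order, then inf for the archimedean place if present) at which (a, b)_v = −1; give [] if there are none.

[5, 7]

Mod squares: a ≡ 310155, b ≡ 777. Check v ∈ {∞, 2, 3, 5, 7, 11, 19, 23, 29, 31, 37}.
v=3: a=3^7·(≡2), b=3^1·(≡1) mod 3; (2|3)=-1, (1|3)=+1; (−1)^{7·1·1}·(-1)^1·(+1)^7 = +1.
v=5: a=5^3·(≡1), b=5^2·(≡3) mod 5; (1|5)=+1, (3|5)=-1; (−1)^{3·2·2}·(+1)^2·(-1)^3 = -1.
v=∞: 310155 > 0 and 777 > 0  ⇒  (a,b)_∞ = +1.
v=31: a=31^1·(≡11), b=31^2·(≡4) mod 31; (11|31)=-1, (4|31)=+1; (−1)^{1·2·15}·(-1)^2·(+1)^1 = +1.
v=37: a=37^2·(≡7), b=37^1·(≡3) mod 37; (7|37)=+1, (3|37)=+1; (−1)^{2·1·18}·(+1)^1·(+1)^2 = +1.
v=29: a=29^3·(≡23), b=29^2·(≡1) mod 29; (23|29)=+1, (1|29)=+1; (−1)^{3·2·14}·(+1)^2·(+1)^3 = +1.
v=7: a=7^0·(≡3), b=7^-1·(≡5) mod 7; (3|7)=-1, (5|7)=-1; (−1)^{0·-1·3}·(-1)^-1·(-1)^0 = -1.
v=2: v_2(a)=4, v_2(b)=8; units ≡ 3, 1 (mod 8); ε·ε+αω+βω = 1·0+4·0+8·1 ≡ 0  ⇒  (a,b)_2 = +1.
v=11: a=11^2·(≡7), b=11^0·(≡6) mod 11; (7|11)=-1, (6|11)=-1; (−1)^{2·0·5}·(-1)^0·(-1)^2 = +1.
v=23: a=23^5·(≡19), b=23^4·(≡9) mod 23; (19|23)=-1, (9|23)=+1; (−1)^{5·4·11}·(-1)^4·(+1)^5 = +1.
v=19: a=19^-2·(≡18), b=19^-2·(≡4) mod 19; (18|19)=-1, (4|19)=+1; (−1)^{-2·-2·9}·(-1)^-2·(+1)^-2 = +1.
(310155, 777 / ℚ) ramifies at {5, 7}: a division algebra.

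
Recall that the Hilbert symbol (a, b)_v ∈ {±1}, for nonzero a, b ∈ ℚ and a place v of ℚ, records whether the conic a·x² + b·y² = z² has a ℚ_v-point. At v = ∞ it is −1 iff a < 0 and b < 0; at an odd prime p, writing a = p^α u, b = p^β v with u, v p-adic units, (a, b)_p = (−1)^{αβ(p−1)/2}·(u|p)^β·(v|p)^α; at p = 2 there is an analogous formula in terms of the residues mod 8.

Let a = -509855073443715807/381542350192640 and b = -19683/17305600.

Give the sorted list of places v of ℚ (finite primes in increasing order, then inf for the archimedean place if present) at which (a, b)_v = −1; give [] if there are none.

[5, 17, 23, inf]

Mod squares: a ≡ -1448655, b ≡ -3. Check v ∈ {∞, 2, 3, 5, 7, 13, 17, 19, 23}.
v=2: v_2(a)=-22, v_2(b)=-12; units ≡ 1, 5 (mod 8); ε·ε+αω+βω = 0·0+-22·1+-12·0 ≡ 0  ⇒  (a,b)_2 = +1.
v=13: a=13^-5·(≡4), b=13^-2·(≡1) mod 13; (4|13)=+1, (1|13)=+1; (−1)^{-5·-2·6}·(+1)^-2·(+1)^-5 = +1.
v=5: a=5^-1·(≡1), b=5^-2·(≡3) mod 5; (1|5)=+1, (3|5)=-1; (−1)^{-1·-2·2}·(+1)^-2·(-1)^-1 = -1.
v=3: a=3^29·(≡1), b=3^9·(≡2) mod 3; (1|3)=+1, (2|3)=-1; (−1)^{29·9·1}·(+1)^9·(-1)^29 = +1.
v=∞: -1448655 < 0 and -3 < 0  ⇒  (a,b)_∞ = -1.
v=19: a=19^1·(≡10), b=19^0·(≡1) mod 19; (10|19)=-1, (1|19)=+1; (−1)^{1·0·9}·(-1)^0·(+1)^1 = +1.
v=7: a=7^-2·(≡1), b=7^0·(≡2) mod 7; (1|7)=+1, (2|7)=+1; (−1)^{-2·0·3}·(+1)^0·(+1)^-2 = +1.
v=17: a=17^1·(≡6), b=17^0·(≡11) mod 17; (6|17)=-1, (11|17)=-1; (−1)^{1·0·8}·(-1)^0·(-1)^1 = -1.
v=23: a=23^1·(≡13), b=23^0·(≡21) mod 23; (13|23)=+1, (21|23)=-1; (−1)^{1·0·11}·(+1)^0·(-1)^1 = -1.
(-1448655, -3 / ℚ) ramifies at {5, 17, 23, ∞}: a division algebra.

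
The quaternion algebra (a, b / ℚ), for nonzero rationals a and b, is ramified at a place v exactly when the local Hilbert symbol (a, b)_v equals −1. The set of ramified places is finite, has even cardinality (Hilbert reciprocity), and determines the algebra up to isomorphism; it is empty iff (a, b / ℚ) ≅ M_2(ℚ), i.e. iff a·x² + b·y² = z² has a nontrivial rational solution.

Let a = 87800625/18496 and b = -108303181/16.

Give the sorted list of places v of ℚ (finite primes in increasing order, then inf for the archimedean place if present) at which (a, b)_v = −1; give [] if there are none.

[3, 37, 41, 47]

(a, b) ≡ (129, -2210269) mod (ℚ^×)²; places V = {2, 3, 5, 7, 11, 17, 31, 37, 41, 43, 47, ∞}.
(a,b)_47: α=0, u≡44; β=1, v≡26 (mod 47); (44|47)=-1, (26|47)=-1; sign (−1)^0·-1^1·-1^0 = -1.
(a,b)_11: α=2, u≡2; β=0, v≡5 (mod 11); (2|11)=-1, (5|11)=+1; sign (−1)^0·-1^0·+1^2 = +1.
(a,b)_17: α=-2, u≡10; β=0, v≡6 (mod 17); (10|17)=-1, (6|17)=-1; sign (−1)^0·-1^0·-1^-2 = +1.
(a,b)_41: α=0, u≡30; β=1, v≡3 (mod 41); (30|41)=-1, (3|41)=-1; sign (−1)^0·-1^1·-1^0 = -1.
(a,b)_∞: sgn(129)=+, sgn(-2210269)=−, so +1.
(a,b)_5: α=4, u≡1; β=0, v≡4 (mod 5); (1|5)=+1, (4|5)=+1; sign (−1)^0·+1^0·+1^4 = +1.
(a,b)_31: α=0, u≡5; β=1, v≡5 (mod 31); (5|31)=+1, (5|31)=+1; sign (−1)^0·+1^1·+1^0 = +1.
(a,b)_3: α=3, u≡1; β=0, v≡2 (mod 3); (1|3)=+1, (2|3)=-1; sign (−1)^0·+1^0·-1^3 = -1.
(a,b)_2: α=-6, β=-4; u≡1, v≡3 (mod 8); ε(u)ε(v)=0·1, αω(v)=-6·1, βω(u)=-4·0; sum ≡ 0  ⇒  +1.
(a,b)_43: α=1, u≡32; β=0, v≡1 (mod 43); (32|43)=-1, (1|43)=+1; sign (−1)^0·-1^0·+1^1 = +1.
(a,b)_7: α=0, u≡5; β=2, v≡1 (mod 7); (5|7)=-1, (1|7)=+1; sign (−1)^0·-1^2·+1^0 = +1.
(a,b)_37: α=0, u≡29; β=1, v≡32 (mod 37); (29|37)=-1, (32|37)=-1; sign (−1)^0·-1^1·-1^0 = -1.
(129, -2210269 / ℚ) ramifies at {3, 37, 41, 47}: a division algebra.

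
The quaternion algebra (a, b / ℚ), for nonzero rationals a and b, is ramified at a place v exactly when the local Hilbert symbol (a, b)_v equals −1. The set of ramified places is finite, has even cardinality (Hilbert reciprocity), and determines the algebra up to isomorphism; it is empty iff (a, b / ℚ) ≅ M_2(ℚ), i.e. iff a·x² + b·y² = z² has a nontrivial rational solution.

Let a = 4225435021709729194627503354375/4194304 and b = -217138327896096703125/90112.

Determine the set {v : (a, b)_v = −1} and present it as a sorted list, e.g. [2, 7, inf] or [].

[19, 29]

(a, b) ≡ (384047, -638) mod (ℚ^×)²; places V = {2, 3, 5, 11, 17, 19, 29, 41, ∞}.
(a,b)_∞: sgn(384047)=+, sgn(-638)=−, so +1.
(a,b)_17: α=3, u≡13; β=2, v≡1 (mod 17); (13|17)=+1, (1|17)=+1; sign (−1)^0·+1^2·+1^3 = +1.
(a,b)_3: α=2, u≡2; β=2, v≡1 (mod 3); (2|3)=-1, (1|3)=+1; sign (−1)^0·-1^2·+1^2 = +1.
(a,b)_29: α=5, u≡17; β=3, v≡28 (mod 29); (17|29)=-1, (28|29)=+1; sign (−1)^0·-1^3·+1^5 = -1.
(a,b)_11: α=2, u≡4; β=-1, v≡6 (mod 11); (4|11)=+1, (6|11)=-1; sign (−1)^0·+1^-1·-1^2 = +1.
(a,b)_41: α=3, u≡22; β=2, v≡25 (mod 41); (22|41)=-1, (25|41)=+1; sign (−1)^0·-1^2·+1^3 = +1.
(a,b)_19: α=7, u≡11; β=4, v≡13 (mod 19); (11|19)=+1, (13|19)=-1; sign (−1)^0·+1^4·-1^7 = -1.
(a,b)_5: α=4, u≡3; β=6, v≡3 (mod 5); (3|5)=-1, (3|5)=-1; sign (−1)^0·-1^6·-1^4 = +1.
(a,b)_2: α=-22, β=-13; u≡7, v≡1 (mod 8); ε(u)ε(v)=1·0, αω(v)=-22·0, βω(u)=-13·0; sum ≡ 0  ⇒  +1.
(384047, -638 / ℚ) ramifies at {19, 29}: a division algebra.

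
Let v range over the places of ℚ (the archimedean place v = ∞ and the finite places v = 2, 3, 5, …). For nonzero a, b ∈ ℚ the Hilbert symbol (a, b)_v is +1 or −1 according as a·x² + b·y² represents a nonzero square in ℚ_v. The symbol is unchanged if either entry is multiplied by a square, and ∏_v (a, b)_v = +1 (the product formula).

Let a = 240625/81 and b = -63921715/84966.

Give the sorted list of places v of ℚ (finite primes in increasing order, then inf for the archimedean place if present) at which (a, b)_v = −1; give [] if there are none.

[11, 13]

Mod squares: a ≡ 385, b ≡ -4290. Check v ∈ {∞, 2, 3, 5, 7, 11, 13, 17, 23}.
v=2: v_2(a)=0, v_2(b)=-1; units ≡ 1, 7 (mod 8); ε·ε+αω+βω = 0·1+0·0+-1·0 ≡ 0  ⇒  (a,b)_2 = +1.
v=23: a=23^0·(≡21), b=23^2·(≡19) mod 23; (21|23)=-1, (19|23)=-1; (−1)^{0·2·11}·(-1)^2·(-1)^0 = +1.
v=3: a=3^-4·(≡1), b=3^-1·(≡1) mod 3; (1|3)=+1, (1|3)=+1; (−1)^{-4·-1·1}·(+1)^-1·(+1)^-4 = +1.
v=7: a=7^1·(≡3), b=7^-2·(≡2) mod 7; (3|7)=-1, (2|7)=+1; (−1)^{1·-2·3}·(-1)^-2·(+1)^1 = +1.
v=∞: 385 > 0 and -4290 < 0  ⇒  (a,b)_∞ = +1.
v=11: a=11^1·(≡10), b=11^1·(≡2) mod 11; (10|11)=-1, (2|11)=-1; (−1)^{1·1·5}·(-1)^1·(-1)^1 = -1.
v=17: a=17^0·(≡11), b=17^-2·(≡14) mod 17; (11|17)=-1, (14|17)=-1; (−1)^{0·-2·8}·(-1)^-2·(-1)^0 = +1.
v=13: a=13^0·(≡7), b=13^3·(≡7) mod 13; (7|13)=-1, (7|13)=-1; (−1)^{0·3·6}·(-1)^3·(-1)^0 = -1.
v=5: a=5^5·(≡2), b=5^1·(≡2) mod 5; (2|5)=-1, (2|5)=-1; (−1)^{5·1·2}·(-1)^1·(-1)^5 = +1.
(385, -4290 / ℚ) ramifies at {11, 13}: a division algebra.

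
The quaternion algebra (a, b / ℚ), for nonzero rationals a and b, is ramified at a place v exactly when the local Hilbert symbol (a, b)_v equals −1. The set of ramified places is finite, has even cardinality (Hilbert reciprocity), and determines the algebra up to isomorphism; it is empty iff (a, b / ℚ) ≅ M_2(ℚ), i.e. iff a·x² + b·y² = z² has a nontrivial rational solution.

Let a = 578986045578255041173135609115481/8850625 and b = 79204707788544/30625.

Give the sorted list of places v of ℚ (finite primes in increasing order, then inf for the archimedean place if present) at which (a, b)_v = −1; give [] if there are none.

(a, b) ≡ (801481161, 7220551) mod (ℚ^×)²; places V = {2, 3, 5, 7, 11, 13, 17, 19, 23, 29, 31, 37, 41, ∞}.
(a,b)_∞: sgn(801481161)=+, sgn(7220551)=+, so +1.
(a,b)_3: α=5, u≡1; β=4, v≡1 (mod 3); (1|3)=+1, (1|3)=+1; sign (−1)^0·+1^4·+1^5 = +1.
(a,b)_5: α=-4, u≡1; β=-4, v≡1 (mod 5); (1|5)=+1, (1|5)=+1; sign (−1)^0·+1^-4·+1^-4 = +1.
(a,b)_2: α=0, β=8; u≡1, v≡7 (mod 8); ε(u)ε(v)=0·1, αω(v)=0·0, βω(u)=8·0; sum ≡ 0  ⇒  +1.
(a,b)_37: α=1, u≡11; β=0, v≡21 (mod 37); (11|37)=+1, (21|37)=+1; sign (−1)^0·+1^0·+1^1 = +1.
(a,b)_17: α=-2, u≡14; β=0, v≡12 (mod 17); (14|17)=-1, (12|17)=-1; sign (−1)^0·-1^0·-1^-2 = +1.
(a,b)_23: α=3, u≡1; β=3, v≡7 (mod 23); (1|23)=+1, (7|23)=-1; sign (−1)^1·+1^3·-1^3 = +1.
(a,b)_11: α=2, u≡8; β=0, v≡8 (mod 11); (8|11)=-1, (8|11)=-1; sign (−1)^0·-1^0·-1^2 = +1.
(a,b)_13: α=3, u≡3; β=1, v≡7 (mod 13); (3|13)=+1, (7|13)=-1; sign (−1)^0·+1^1·-1^3 = -1.
(a,b)_7: α=-2, u≡5; β=-2, v≡1 (mod 7); (5|7)=-1, (1|7)=+1; sign (−1)^0·-1^-2·+1^-2 = +1.
(a,b)_19: α=3, u≡13; β=1, v≡13 (mod 19); (13|19)=-1, (13|19)=-1; sign (−1)^1·-1^1·-1^3 = -1.
(a,b)_41: α=5, u≡29; β=1, v≡8 (mod 41); (29|41)=-1, (8|41)=+1; sign (−1)^0·-1^1·+1^5 = -1.
(a,b)_31: α=3, u≡5; β=1, v≡5 (mod 31); (5|31)=+1, (5|31)=+1; sign (−1)^1·+1^1·+1^3 = -1.
(a,b)_29: α=2, u≡26; β=0, v≡18 (mod 29); (26|29)=-1, (18|29)=-1; sign (−1)^0·-1^0·-1^2 = +1.
Ram(801481161, 7220551) = {13, 19, 31, 41}; no ℚ_13-point on the conic.

[13, 19, 31, 41]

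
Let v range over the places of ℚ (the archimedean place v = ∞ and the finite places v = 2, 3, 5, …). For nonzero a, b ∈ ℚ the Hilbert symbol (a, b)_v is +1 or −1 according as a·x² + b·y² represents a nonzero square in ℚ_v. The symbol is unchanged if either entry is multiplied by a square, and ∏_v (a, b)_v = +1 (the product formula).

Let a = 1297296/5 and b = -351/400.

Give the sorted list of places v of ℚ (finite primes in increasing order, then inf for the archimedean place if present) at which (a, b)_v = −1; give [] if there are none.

[7, 13]

Mod squares: a ≡ 5005, b ≡ -39. Check v ∈ {∞, 2, 3, 5, 7, 11, 13}.
v=7: a=7^1·(≡2), b=7^0·(≡6) mod 7; (2|7)=+1, (6|7)=-1; (−1)^{1·0·3}·(+1)^0·(-1)^1 = -1.
v=5: a=5^-1·(≡1), b=5^-2·(≡4) mod 5; (1|5)=+1, (4|5)=+1; (−1)^{-1·-2·2}·(+1)^-2·(+1)^-1 = +1.
v=∞: 5005 > 0 and -39 < 0  ⇒  (a,b)_∞ = +1.
v=13: a=13^1·(≡6), b=13^1·(≡9) mod 13; (6|13)=-1, (9|13)=+1; (−1)^{1·1·6}·(-1)^1·(+1)^1 = -1.
v=2: v_2(a)=4, v_2(b)=-4; units ≡ 5, 1 (mod 8); ε·ε+αω+βω = 0·0+4·0+-4·1 ≡ 0  ⇒  (a,b)_2 = +1.
v=11: a=11^1·(≡1), b=11^0·(≡3) mod 11; (1|11)=+1, (3|11)=+1; (−1)^{1·0·5}·(+1)^0·(+1)^1 = +1.
v=3: a=3^4·(≡1), b=3^3·(≡2) mod 3; (1|3)=+1, (2|3)=-1; (−1)^{4·3·1}·(+1)^3·(-1)^4 = +1.
|Ram(5005, -39)| = 2, even; anisotropic at {7, 13}.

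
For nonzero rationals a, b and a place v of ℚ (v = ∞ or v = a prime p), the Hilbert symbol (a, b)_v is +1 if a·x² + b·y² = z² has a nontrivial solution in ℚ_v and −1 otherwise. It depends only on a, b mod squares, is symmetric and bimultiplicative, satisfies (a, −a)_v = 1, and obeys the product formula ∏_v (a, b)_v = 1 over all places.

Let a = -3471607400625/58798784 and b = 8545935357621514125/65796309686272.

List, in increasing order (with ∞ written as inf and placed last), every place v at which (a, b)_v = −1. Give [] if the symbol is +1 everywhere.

[2, 7, 11, 13]

(a, b) ≡ (-11, 30030) mod (ℚ^×)²; places V = {2, 3, 5, 7, 11, 13, 17, ∞}.
(a,b)_11: α=-1, u≡8; β=-3, v≡2 (mod 11); (8|11)=-1, (2|11)=-1; sign (−1)^1·-1^-3·-1^-1 = -1.
(a,b)_7: α=4, u≡3; β=9, v≡5 (mod 7); (3|7)=-1, (5|7)=-1; sign (−1)^0·-1^9·-1^4 = -1.
(a,b)_2: α=-6, β=-11; u≡5, v≡7 (mod 8); ε(u)ε(v)=0·1, αω(v)=-6·0, βω(u)=-11·1; sum ≡ 1  ⇒  -1.
(a,b)_13: α=4, u≡5; β=7, v≡10 (mod 13); (5|13)=-1, (10|13)=+1; sign (−1)^0·-1^7·+1^4 = -1.
(a,b)_17: α=-4, u≡3; β=-6, v≡9 (mod 17); (3|17)=-1, (9|17)=+1; sign (−1)^0·-1^-6·+1^-4 = +1.
(a,b)_3: α=4, u≡1; β=3, v≡2 (mod 3); (1|3)=+1, (2|3)=-1; sign (−1)^0·+1^3·-1^4 = +1.
(a,b)_∞: sgn(-11)=−, sgn(30030)=+, so +1.
(a,b)_5: α=4, u≡1; β=3, v≡4 (mod 5); (1|5)=+1, (4|5)=+1; sign (−1)^0·+1^3·+1^4 = +1.
(-11, 30030 / ℚ) ramifies at {2, 7, 11, 13}: a division algebra.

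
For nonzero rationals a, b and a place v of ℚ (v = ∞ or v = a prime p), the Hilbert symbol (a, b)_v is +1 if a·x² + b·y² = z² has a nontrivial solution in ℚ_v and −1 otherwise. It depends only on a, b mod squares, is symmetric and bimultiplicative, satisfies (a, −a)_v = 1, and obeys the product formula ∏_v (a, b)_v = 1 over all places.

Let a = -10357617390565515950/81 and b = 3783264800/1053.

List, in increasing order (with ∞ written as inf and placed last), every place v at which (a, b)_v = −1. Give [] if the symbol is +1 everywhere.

Mod squares: a ≡ -62, b ≡ 127946. Check v ∈ {∞, 2, 3, 5, 7, 11, 13, 19, 31, 37}.
v=19: a=19^2·(≡13), b=19^1·(≡14) mod 19; (13|19)=-1, (14|19)=-1; (−1)^{2·1·9}·(-1)^1·(-1)^2 = -1.
v=∞: -62 < 0 and 127946 > 0  ⇒  (a,b)_∞ = +1.
v=2: v_2(a)=1, v_2(b)=5; units ≡ 1, 5 (mod 8); ε·ε+αω+βω = 0·0+1·1+5·0 ≡ 1  ⇒  (a,b)_2 = -1.
v=3: a=3^-4·(≡1), b=3^-4·(≡2) mod 3; (1|3)=+1, (2|3)=-1; (−1)^{-4·-4·1}·(+1)^-4·(-1)^-4 = +1.
v=31: a=31^5·(≡30), b=31^2·(≡14) mod 31; (30|31)=-1, (14|31)=+1; (−1)^{5·2·15}·(-1)^2·(+1)^5 = +1.
v=5: a=5^2·(≡2), b=5^2·(≡4) mod 5; (2|5)=-1, (4|5)=+1; (−1)^{2·2·2}·(-1)^2·(+1)^2 = +1.
v=11: a=11^4·(≡4), b=11^0·(≡5) mod 11; (4|11)=+1, (5|11)=+1; (−1)^{4·0·5}·(+1)^0·(+1)^4 = +1.
v=37: a=37^2·(≡9), b=37^1·(≡29) mod 37; (9|37)=+1, (29|37)=-1; (−1)^{2·1·18}·(+1)^1·(-1)^2 = +1.
v=13: a=13^0·(≡10), b=13^-1·(≡1) mod 13; (10|13)=+1, (1|13)=+1; (−1)^{0·-1·6}·(+1)^-1·(+1)^0 = +1.
v=7: a=7^0·(≡4), b=7^1·(≡4) mod 7; (4|7)=+1, (4|7)=+1; (−1)^{0·1·3}·(+1)^1·(+1)^0 = +1.
|Ram(-62, 127946)| = 2, even; anisotropic at {2, 19}.

[2, 19]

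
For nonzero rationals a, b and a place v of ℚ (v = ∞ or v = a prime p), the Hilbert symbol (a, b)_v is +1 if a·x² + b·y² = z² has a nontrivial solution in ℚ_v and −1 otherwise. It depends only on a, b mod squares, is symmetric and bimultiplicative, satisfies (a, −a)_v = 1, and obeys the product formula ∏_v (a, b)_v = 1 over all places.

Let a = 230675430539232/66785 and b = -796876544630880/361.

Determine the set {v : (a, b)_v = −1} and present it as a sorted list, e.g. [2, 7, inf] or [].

[2, 17]

Mod squares: a ≡ 44030, b ≡ -2870. Check v ∈ {∞, 2, 3, 5, 7, 17, 19, 23, 29, 37, 41}.
v=5: a=5^-1·(≡1), b=5^1·(≡4) mod 5; (1|5)=+1, (4|5)=+1; (−1)^{-1·1·2}·(+1)^1·(+1)^-1 = +1.
v=41: a=41^2·(≡23), b=41^3·(≡12) mod 41; (23|41)=+1, (12|41)=-1; (−1)^{2·3·20}·(+1)^3·(-1)^2 = +1.
v=19: a=19^-2·(≡16), b=19^-2·(≡13) mod 19; (16|19)=+1, (13|19)=-1; (−1)^{-2·-2·9}·(+1)^-2·(-1)^-2 = +1.
v=23: a=23^2·(≡12), b=23^0·(≡7) mod 23; (12|23)=+1, (7|23)=-1; (−1)^{2·0·11}·(+1)^0·(-1)^2 = +1.
v=17: a=17^1·(≡3), b=17^2·(≡6) mod 17; (3|17)=-1, (6|17)=-1; (−1)^{1·2·8}·(-1)^2·(-1)^1 = -1.
v=3: a=3^4·(≡2), b=3^6·(≡1) mod 3; (2|3)=-1, (1|3)=+1; (−1)^{4·6·1}·(-1)^6·(+1)^4 = +1.
v=7: a=7^1·(≡2), b=7^3·(≡3) mod 7; (2|7)=+1, (3|7)=-1; (−1)^{1·3·3}·(+1)^3·(-1)^1 = +1.
v=37: a=37^-1·(≡5), b=37^0·(≡7) mod 37; (5|37)=-1, (7|37)=+1; (−1)^{-1·0·18}·(-1)^0·(+1)^-1 = +1.
v=∞: 44030 > 0 and -2870 < 0  ⇒  (a,b)_∞ = +1.
v=2: v_2(a)=5, v_2(b)=5; units ≡ 7, 5 (mod 8); ε·ε+αω+βω = 1·0+5·1+5·0 ≡ 1  ⇒  (a,b)_2 = -1.
v=29: a=29^2·(≡14), b=29^0·(≡7) mod 29; (14|29)=-1, (7|29)=+1; (−1)^{2·0·14}·(-1)^0·(+1)^2 = +1.
|Ram(44030, -2870)| = 2, even; anisotropic at {2, 17}.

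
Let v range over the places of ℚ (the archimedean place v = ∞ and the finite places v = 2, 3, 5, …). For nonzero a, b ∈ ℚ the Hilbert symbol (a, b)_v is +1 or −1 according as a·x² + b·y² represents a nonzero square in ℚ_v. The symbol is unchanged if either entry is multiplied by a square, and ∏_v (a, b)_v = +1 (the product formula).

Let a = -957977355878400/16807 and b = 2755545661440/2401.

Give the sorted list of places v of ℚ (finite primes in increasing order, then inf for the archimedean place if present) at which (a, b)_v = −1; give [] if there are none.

(a, b) ≡ (-273, 4290) mod (ℚ^×)²; places V = {2, 3, 5, 7, 11, 13, ∞}.
(a,b)_∞: sgn(-273)=−, sgn(4290)=+, so +1.
(a,b)_7: α=-5, u≡3; β=-4, v≡5 (mod 7); (3|7)=-1, (5|7)=-1; sign (−1)^0·-1^-4·-1^-5 = -1.
(a,b)_3: α=1, u≡2; β=5, v≡2 (mod 3); (2|3)=-1, (2|3)=-1; sign (−1)^1·-1^5·-1^1 = -1.
(a,b)_2: α=26, β=17; u≡7, v≡1 (mod 8); ε(u)ε(v)=1·0, αω(v)=26·0, βω(u)=17·0; sum ≡ 0  ⇒  +1.
(a,b)_5: α=2, u≡2; β=1, v≡3 (mod 5); (2|5)=-1, (3|5)=-1; sign (−1)^0·-1^1·-1^2 = -1.
(a,b)_13: α=1, u≡8; β=1, v≡7 (mod 13); (8|13)=-1, (7|13)=-1; sign (−1)^0·-1^1·-1^1 = +1.
(a,b)_11: α=4, u≡8; β=3, v≡5 (mod 11); (8|11)=-1, (5|11)=+1; sign (−1)^0·-1^3·+1^4 = -1.
Ram(-273, 4290) = {3, 5, 7, 11}; no ℚ_3-point on the conic.

[3, 5, 7, 11]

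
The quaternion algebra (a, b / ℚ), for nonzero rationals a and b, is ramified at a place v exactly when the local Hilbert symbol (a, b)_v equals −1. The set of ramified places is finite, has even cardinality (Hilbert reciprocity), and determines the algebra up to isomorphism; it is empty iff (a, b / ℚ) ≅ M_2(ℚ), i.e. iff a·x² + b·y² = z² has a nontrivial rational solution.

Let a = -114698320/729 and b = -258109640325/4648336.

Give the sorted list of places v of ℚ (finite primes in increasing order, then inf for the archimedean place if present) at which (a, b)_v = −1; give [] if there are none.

(a, b) ≡ (-205, -2168533) mod (ℚ^×)²; places V = {2, 3, 5, 7, 11, 17, 23, 29, 37, 41, 43, 47, ∞}.
(a,b)_17: α=2, u≡16; β=0, v≡13 (mod 17); (16|17)=+1, (13|17)=+1; sign (−1)^0·+1^0·+1^2 = +1.
(a,b)_41: α=1, u≡10; β=0, v≡39 (mod 41); (10|41)=+1, (39|41)=+1; sign (−1)^0·+1^0·+1^1 = +1.
(a,b)_5: α=1, u≡4; β=2, v≡2 (mod 5); (4|5)=+1, (2|5)=-1; sign (−1)^0·+1^2·-1^1 = -1.
(a,b)_43: α=0, u≡17; β=1, v≡5 (mod 43); (17|43)=+1, (5|43)=-1; sign (−1)^0·+1^1·-1^0 = +1.
(a,b)_29: α=0, u≡11; β=1, v≡3 (mod 29); (11|29)=-1, (3|29)=-1; sign (−1)^0·-1^1·-1^0 = -1.
(a,b)_2: α=4, β=-4; u≡3, v≡3 (mod 8); ε(u)ε(v)=1·1, αω(v)=4·1, βω(u)=-4·1; sum ≡ 1  ⇒  -1.
(a,b)_∞: sgn(-205)=−, sgn(-2168533)=−, so -1.
(a,b)_23: α=0, u≡18; β=2, v≡11 (mod 23); (18|23)=+1, (11|23)=-1; sign (−1)^0·+1^2·-1^0 = +1.
(a,b)_3: α=-6, u≡2; β=2, v≡2 (mod 3); (2|3)=-1, (2|3)=-1; sign (−1)^0·-1^2·-1^-6 = +1.
(a,b)_47: α=0, u≡20; β=1, v≡44 (mod 47); (20|47)=-1, (44|47)=-1; sign (−1)^0·-1^1·-1^0 = -1.
(a,b)_37: α=0, u≡2; β=1, v≡3 (mod 37); (2|37)=-1, (3|37)=+1; sign (−1)^0·-1^1·+1^0 = -1.
(a,b)_11: α=2, u≡9; β=-2, v≡6 (mod 11); (9|11)=+1, (6|11)=-1; sign (−1)^0·+1^-2·-1^2 = +1.
(a,b)_7: α=0, u≡5; β=-4, v≡4 (mod 7); (5|7)=-1, (4|7)=+1; sign (−1)^0·-1^-4·+1^0 = +1.
|Ram(-205, -2168533)| = 6, even; anisotropic at {2, 5, 29, 37, 47, ∞}.

[2, 5, 29, 37, 47, inf]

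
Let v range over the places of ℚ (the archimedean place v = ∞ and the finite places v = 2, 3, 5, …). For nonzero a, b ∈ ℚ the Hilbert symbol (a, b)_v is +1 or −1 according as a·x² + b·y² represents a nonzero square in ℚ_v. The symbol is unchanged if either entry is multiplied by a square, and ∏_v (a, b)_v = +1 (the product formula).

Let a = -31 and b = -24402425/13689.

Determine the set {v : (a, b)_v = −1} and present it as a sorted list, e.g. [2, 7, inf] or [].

Mod squares: a ≡ -31, b ≡ -713. Check v ∈ {∞, 2, 3, 5, 13, 23, 31, 37}.
v=5: a=5^0·(≡4), b=5^2·(≡2) mod 5; (4|5)=+1, (2|5)=-1; (−1)^{0·2·2}·(+1)^2·(-1)^0 = +1.
v=23: a=23^0·(≡15), b=23^1·(≡21) mod 23; (15|23)=-1, (21|23)=-1; (−1)^{0·1·11}·(-1)^1·(-1)^0 = -1.
v=∞: -31 < 0 and -713 < 0  ⇒  (a,b)_∞ = -1.
v=37: a=37^0·(≡6), b=37^2·(≡28) mod 37; (6|37)=-1, (28|37)=+1; (−1)^{0·2·18}·(-1)^2·(+1)^0 = +1.
v=13: a=13^0·(≡8), b=13^-2·(≡6) mod 13; (8|13)=-1, (6|13)=-1; (−1)^{0·-2·6}·(-1)^-2·(-1)^0 = +1.
v=3: a=3^0·(≡2), b=3^-4·(≡1) mod 3; (2|3)=-1, (1|3)=+1; (−1)^{0·-4·1}·(-1)^-4·(+1)^0 = +1.
v=2: v_2(a)=0, v_2(b)=0; units ≡ 1, 7 (mod 8); ε·ε+αω+βω = 0·1+0·0+0·0 ≡ 0  ⇒  (a,b)_2 = +1.
v=31: a=31^1·(≡30), b=31^1·(≡28) mod 31; (30|31)=-1, (28|31)=+1; (−1)^{1·1·15}·(-1)^1·(+1)^1 = +1.
|Ram(-31, -713)| = 2, even; anisotropic at {23, ∞}.

[23, inf]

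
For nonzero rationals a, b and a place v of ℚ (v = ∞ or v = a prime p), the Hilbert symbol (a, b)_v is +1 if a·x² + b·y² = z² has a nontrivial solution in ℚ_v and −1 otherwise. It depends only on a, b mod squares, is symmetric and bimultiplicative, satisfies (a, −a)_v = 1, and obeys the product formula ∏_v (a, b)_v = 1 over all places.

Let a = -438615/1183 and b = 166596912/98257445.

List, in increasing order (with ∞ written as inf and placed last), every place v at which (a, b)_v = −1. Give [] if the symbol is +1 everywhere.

Mod squares: a ≡ -105, b ≡ 15. Check v ∈ {∞, 2, 3, 5, 7, 11, 13, 19, 23, 31}.
v=2: v_2(a)=0, v_2(b)=4; units ≡ 7, 7 (mod 8); ε·ε+αω+βω = 1·1+0·0+4·0 ≡ 1  ⇒  (a,b)_2 = -1.
v=∞: -105 < 0 and 15 > 0  ⇒  (a,b)_∞ = +1.
v=11: a=11^0·(≡9), b=11^-2·(≡3) mod 11; (9|11)=+1, (3|11)=+1; (−1)^{0·-2·5}·(+1)^-2·(+1)^0 = +1.
v=5: a=5^1·(≡4), b=5^-1·(≡3) mod 5; (4|5)=+1, (3|5)=-1; (−1)^{1·-1·2}·(+1)^-1·(-1)^1 = -1.
v=7: a=7^-1·(≡5), b=7^0·(≡1) mod 7; (5|7)=-1, (1|7)=+1; (−1)^{-1·0·3}·(-1)^0·(+1)^-1 = +1.
v=3: a=3^5·(≡1), b=3^9·(≡2) mod 3; (1|3)=+1, (2|3)=-1; (−1)^{5·9·1}·(+1)^9·(-1)^5 = +1.
v=13: a=13^-2·(≡10), b=13^-2·(≡11) mod 13; (10|13)=+1, (11|13)=-1; (−1)^{-2·-2·6}·(+1)^-2·(-1)^-2 = +1.
v=23: a=23^0·(≡11), b=23^2·(≡20) mod 23; (11|23)=-1, (20|23)=-1; (−1)^{0·2·11}·(-1)^2·(-1)^0 = +1.
v=31: a=31^0·(≡7), b=31^-2·(≡13) mod 31; (7|31)=+1, (13|31)=-1; (−1)^{0·-2·15}·(+1)^-2·(-1)^0 = +1.
v=19: a=19^2·(≡4), b=19^0·(≡18) mod 19; (4|19)=+1, (18|19)=-1; (−1)^{2·0·9}·(+1)^0·(-1)^2 = +1.
(-105, 15 / ℚ) ramifies at {2, 5}: a division algebra.

[2, 5]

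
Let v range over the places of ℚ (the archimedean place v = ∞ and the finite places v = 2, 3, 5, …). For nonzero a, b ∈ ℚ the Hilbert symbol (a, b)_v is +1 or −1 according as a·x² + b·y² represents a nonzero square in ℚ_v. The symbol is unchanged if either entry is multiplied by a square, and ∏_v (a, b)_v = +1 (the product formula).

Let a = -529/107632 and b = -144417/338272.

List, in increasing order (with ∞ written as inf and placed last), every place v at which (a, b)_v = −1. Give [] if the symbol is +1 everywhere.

Mod squares: a ≡ -7, b ≡ -6006. Check v ∈ {∞, 2, 3, 7, 11, 13, 23, 31}.
v=31: a=31^-2·(≡26), b=31^-2·(≡18) mod 31; (26|31)=-1, (18|31)=+1; (−1)^{-2·-2·15}·(-1)^-2·(+1)^-2 = +1.
v=∞: -7 < 0 and -6006 < 0  ⇒  (a,b)_∞ = -1.
v=13: a=13^0·(≡6), b=13^1·(≡7) mod 13; (6|13)=-1, (7|13)=-1; (−1)^{0·1·6}·(-1)^1·(-1)^0 = -1.
v=7: a=7^-1·(≡6), b=7^1·(≡3) mod 7; (6|7)=-1, (3|7)=-1; (−1)^{-1·1·3}·(-1)^1·(-1)^-1 = -1.
v=2: v_2(a)=-4, v_2(b)=-5; units ≡ 1, 5 (mod 8); ε·ε+αω+βω = 0·0+-4·1+-5·0 ≡ 0  ⇒  (a,b)_2 = +1.
v=23: a=23^2·(≡3), b=23^2·(≡17) mod 23; (3|23)=+1, (17|23)=-1; (−1)^{2·2·11}·(+1)^2·(-1)^2 = +1.
v=3: a=3^0·(≡2), b=3^1·(≡2) mod 3; (2|3)=-1, (2|3)=-1; (−1)^{0·1·1}·(-1)^1·(-1)^0 = -1.
v=11: a=11^0·(≡4), b=11^-1·(≡5) mod 11; (4|11)=+1, (5|11)=+1; (−1)^{0·-1·5}·(+1)^-1·(+1)^0 = +1.
Ram(-7, -6006) = {3, 7, 13, ∞}; no ℚ_3-point on the conic.

[3, 7, 13, inf]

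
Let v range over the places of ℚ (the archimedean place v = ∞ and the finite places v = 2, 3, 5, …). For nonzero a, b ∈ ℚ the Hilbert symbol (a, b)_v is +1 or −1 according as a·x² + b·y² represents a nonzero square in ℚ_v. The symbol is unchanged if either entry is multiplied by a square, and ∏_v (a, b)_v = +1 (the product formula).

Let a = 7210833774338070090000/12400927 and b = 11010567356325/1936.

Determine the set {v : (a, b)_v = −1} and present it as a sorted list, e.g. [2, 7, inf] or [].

[7, 29]

Mod squares: a ≡ 287, b ≡ 493. Check v ∈ {∞, 2, 3, 5, 7, 11, 17, 29, 41}.
v=11: a=11^-6·(≡4), b=11^-2·(≡4) mod 11; (4|11)=+1, (4|11)=+1; (−1)^{-6·-2·5}·(+1)^-2·(+1)^-6 = +1.
v=2: v_2(a)=4, v_2(b)=-4; units ≡ 7, 5 (mod 8); ε·ε+αω+βω = 1·0+4·1+-4·0 ≡ 0  ⇒  (a,b)_2 = +1.
v=17: a=17^2·(≡9), b=17^1·(≡10) mod 17; (9|17)=+1, (10|17)=-1; (−1)^{2·1·8}·(+1)^1·(-1)^2 = +1.
v=7: a=7^-1·(≡3), b=7^0·(≡3) mod 7; (3|7)=-1, (3|7)=-1; (−1)^{-1·0·3}·(-1)^0·(-1)^-1 = -1.
v=∞: 287 > 0 and 493 > 0  ⇒  (a,b)_∞ = +1.
v=5: a=5^4·(≡2), b=5^2·(≡3) mod 5; (2|5)=-1, (3|5)=-1; (−1)^{4·2·2}·(-1)^2·(-1)^4 = +1.
v=41: a=41^3·(≡3), b=41^2·(≡20) mod 41; (3|41)=-1, (20|41)=+1; (−1)^{3·2·20}·(-1)^2·(+1)^3 = +1.
v=29: a=29^2·(≡21), b=29^1·(≡2) mod 29; (21|29)=-1, (2|29)=-1; (−1)^{2·1·14}·(-1)^1·(-1)^2 = -1.
v=3: a=3^16·(≡2), b=3^12·(≡1) mod 3; (2|3)=-1, (1|3)=+1; (−1)^{16·12·1}·(-1)^12·(+1)^16 = +1.
Ram(287, 493) = {7, 29}; no ℚ_7-point on the conic.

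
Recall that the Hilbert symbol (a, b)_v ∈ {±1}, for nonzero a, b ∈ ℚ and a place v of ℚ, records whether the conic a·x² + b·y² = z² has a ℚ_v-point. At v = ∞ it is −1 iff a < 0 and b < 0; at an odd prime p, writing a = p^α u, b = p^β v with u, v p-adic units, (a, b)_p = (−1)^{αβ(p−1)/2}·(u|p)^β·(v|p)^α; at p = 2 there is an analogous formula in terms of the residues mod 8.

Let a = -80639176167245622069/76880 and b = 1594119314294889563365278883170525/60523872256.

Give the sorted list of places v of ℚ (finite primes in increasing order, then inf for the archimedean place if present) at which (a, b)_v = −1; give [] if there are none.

(a, b) ≡ (-69745, 1221) mod (ℚ^×)²; places V = {2, 3, 5, 11, 13, 17, 29, 31, 37, ∞}.
(a,b)_17: α=2, u≡3; β=0, v≡12 (mod 17); (3|17)=-1, (12|17)=-1; sign (−1)^0·-1^0·-1^2 = +1.
(a,b)_11: α=4, u≡6; β=7, v≡1 (mod 11); (6|11)=-1, (1|11)=+1; sign (−1)^0·-1^7·+1^4 = -1.
(a,b)_∞: sgn(-69745)=−, sgn(1221)=+, so +1.
(a,b)_31: α=-2, u≡16; β=-4, v≡27 (mod 31); (16|31)=+1, (27|31)=-1; sign (−1)^0·+1^-4·-1^-2 = +1.
(a,b)_2: α=-4, β=-16; u≡7, v≡5 (mod 8); ε(u)ε(v)=1·0, αω(v)=-4·1, βω(u)=-16·0; sum ≡ 0  ⇒  +1.
(a,b)_3: α=6, u≡2; β=11, v≡2 (mod 3); (2|3)=-1, (2|3)=-1; sign (−1)^0·-1^11·-1^6 = -1.
(a,b)_13: α=1, u≡10; β=2, v≡10 (mod 13); (10|13)=+1, (10|13)=+1; sign (−1)^0·+1^2·+1^1 = +1.
(a,b)_37: α=5, u≡17; β=9, v≡30 (mod 37); (17|37)=-1, (30|37)=+1; sign (−1)^0·-1^9·+1^5 = -1.
(a,b)_5: α=-1, u≡1; β=2, v≡1 (mod 5); (1|5)=+1, (1|5)=+1; sign (−1)^0·+1^2·+1^-1 = +1.
(a,b)_29: α=1, u≡10; β=2, v≡19 (mod 29); (10|29)=-1, (19|29)=-1; sign (−1)^0·-1^2·-1^1 = -1.
Ram(-69745, 1221) = {3, 11, 29, 37}; no ℚ_3-point on the conic.

[3, 11, 29, 37]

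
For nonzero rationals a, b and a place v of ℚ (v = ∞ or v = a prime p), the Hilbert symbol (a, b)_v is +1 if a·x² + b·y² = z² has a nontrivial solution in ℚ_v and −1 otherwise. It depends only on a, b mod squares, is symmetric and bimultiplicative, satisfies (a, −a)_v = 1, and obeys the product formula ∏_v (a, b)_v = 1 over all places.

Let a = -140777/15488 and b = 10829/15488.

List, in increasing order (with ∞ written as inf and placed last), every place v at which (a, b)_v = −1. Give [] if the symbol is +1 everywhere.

(a, b) ≡ (-34, 442) mod (ℚ^×)²; places V = {2, 7, 11, 13, 17, ∞}.
(a,b)_7: α=2, u≡1; β=2, v≡1 (mod 7); (1|7)=+1, (1|7)=+1; sign (−1)^0·+1^2·+1^2 = +1.
(a,b)_∞: sgn(-34)=−, sgn(442)=+, so +1.
(a,b)_2: α=-7, β=-7; u≡7, v≡5 (mod 8); ε(u)ε(v)=1·0, αω(v)=-7·1, βω(u)=-7·0; sum ≡ 1  ⇒  -1.
(a,b)_13: α=2, u≡5; β=1, v≡8 (mod 13); (5|13)=-1, (8|13)=-1; sign (−1)^0·-1^1·-1^2 = -1.
(a,b)_11: α=-2, u≡8; β=-2, v≡7 (mod 11); (8|11)=-1, (7|11)=-1; sign (−1)^0·-1^-2·-1^-2 = +1.
(a,b)_17: α=1, u≡15; β=1, v≡8 (mod 17); (15|17)=+1, (8|17)=+1; sign (−1)^0·+1^1·+1^1 = +1.
(-34, 442 / ℚ) ramifies at {2, 13}: a division algebra.

[2, 13]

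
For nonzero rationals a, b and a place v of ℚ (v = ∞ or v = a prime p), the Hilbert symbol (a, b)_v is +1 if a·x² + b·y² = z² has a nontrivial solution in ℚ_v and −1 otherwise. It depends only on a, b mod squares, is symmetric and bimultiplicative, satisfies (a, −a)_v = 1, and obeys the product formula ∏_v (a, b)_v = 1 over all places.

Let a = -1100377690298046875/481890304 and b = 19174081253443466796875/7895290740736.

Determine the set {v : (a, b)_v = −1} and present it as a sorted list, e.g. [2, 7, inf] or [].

[13, 17, 23, 41]

Mod squares: a ≡ -5798507, b ≡ 2404259. Check v ∈ {∞, 2, 5, 7, 11, 13, 17, 23, 41, 43}.
v=11: a=11^1·(≡9), b=11^1·(≡7) mod 11; (9|11)=+1, (7|11)=-1; (−1)^{1·1·5}·(+1)^1·(-1)^1 = +1.
v=41: a=41^3·(≡4), b=41^4·(≡14) mod 41; (4|41)=+1, (14|41)=-1; (−1)^{3·4·20}·(+1)^4·(-1)^3 = -1.
v=23: a=23^1·(≡10), b=23^1·(≡17) mod 23; (10|23)=-1, (17|23)=-1; (−1)^{1·1·11}·(-1)^1·(-1)^1 = -1.
v=43: a=43^1·(≡2), b=43^1·(≡23) mod 43; (2|43)=-1, (23|43)=+1; (−1)^{1·1·21}·(-1)^1·(+1)^1 = +1.
v=5: a=5^8·(≡3), b=5^10·(≡1) mod 5; (3|5)=-1, (1|5)=+1; (−1)^{8·10·2}·(-1)^10·(+1)^8 = +1.
v=2: v_2(a)=-12, v_2(b)=-26; units ≡ 5, 3 (mod 8); ε·ε+αω+βω = 0·1+-12·1+-26·1 ≡ 0  ⇒  (a,b)_2 = +1.
v=∞: -5798507 < 0 and 2404259 > 0  ⇒  (a,b)_∞ = +1.
v=17: a=17^2·(≡10), b=17^3·(≡4) mod 17; (10|17)=-1, (4|17)=+1; (−1)^{2·3·8}·(-1)^3·(+1)^2 = -1.
v=7: a=7^-6·(≡6), b=7^-6·(≡4) mod 7; (6|7)=-1, (4|7)=+1; (−1)^{-6·-6·3}·(-1)^-6·(+1)^-6 = +1.
v=13: a=13^1·(≡4), b=13^1·(≡8) mod 13; (4|13)=+1, (8|13)=-1; (−1)^{1·1·6}·(+1)^1·(-1)^1 = -1.
(-5798507, 2404259 / ℚ) ramifies at {13, 17, 23, 41}: a division algebra.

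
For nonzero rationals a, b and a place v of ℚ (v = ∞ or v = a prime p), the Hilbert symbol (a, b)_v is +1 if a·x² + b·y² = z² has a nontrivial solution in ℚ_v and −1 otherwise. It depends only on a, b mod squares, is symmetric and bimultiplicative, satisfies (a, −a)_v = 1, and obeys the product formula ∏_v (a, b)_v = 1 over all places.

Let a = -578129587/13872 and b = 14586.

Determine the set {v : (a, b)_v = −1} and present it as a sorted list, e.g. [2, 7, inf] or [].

[3, 17]

Mod squares: a ≡ -2001, b ≡ 14586. Check v ∈ {∞, 2, 3, 7, 11, 13, 17, 19, 23, 29}.
v=11: a=11^0·(≡9), b=11^1·(≡6) mod 11; (9|11)=+1, (6|11)=-1; (−1)^{0·1·5}·(+1)^1·(-1)^0 = +1.
v=17: a=17^-2·(≡10), b=17^1·(≡8) mod 17; (10|17)=-1, (8|17)=+1; (−1)^{-2·1·8}·(-1)^1·(+1)^-2 = -1.
v=3: a=3^-1·(≡2), b=3^1·(≡2) mod 3; (2|3)=-1, (2|3)=-1; (−1)^{-1·1·1}·(-1)^1·(-1)^-1 = -1.
v=29: a=29^1·(≡17), b=29^0·(≡28) mod 29; (17|29)=-1, (28|29)=+1; (−1)^{1·0·14}·(-1)^0·(+1)^1 = +1.
v=∞: -2001 < 0 and 14586 > 0  ⇒  (a,b)_∞ = +1.
v=23: a=23^1·(≡11), b=23^0·(≡4) mod 23; (11|23)=-1, (4|23)=+1; (−1)^{1·0·11}·(-1)^0·(+1)^1 = +1.
v=2: v_2(a)=-4, v_2(b)=1; units ≡ 7, 5 (mod 8); ε·ε+αω+βω = 1·0+-4·1+1·0 ≡ 0  ⇒  (a,b)_2 = +1.
v=13: a=13^0·(≡4), b=13^1·(≡4) mod 13; (4|13)=+1, (4|13)=+1; (−1)^{0·1·6}·(+1)^1·(+1)^0 = +1.
v=19: a=19^2·(≡12), b=19^0·(≡13) mod 19; (12|19)=-1, (13|19)=-1; (−1)^{2·0·9}·(-1)^0·(-1)^2 = +1.
v=7: a=7^4·(≡4), b=7^0·(≡5) mod 7; (4|7)=+1, (5|7)=-1; (−1)^{4·0·3}·(+1)^0·(-1)^4 = +1.
(-2001, 14586 / ℚ) ramifies at {3, 17}: a division algebra.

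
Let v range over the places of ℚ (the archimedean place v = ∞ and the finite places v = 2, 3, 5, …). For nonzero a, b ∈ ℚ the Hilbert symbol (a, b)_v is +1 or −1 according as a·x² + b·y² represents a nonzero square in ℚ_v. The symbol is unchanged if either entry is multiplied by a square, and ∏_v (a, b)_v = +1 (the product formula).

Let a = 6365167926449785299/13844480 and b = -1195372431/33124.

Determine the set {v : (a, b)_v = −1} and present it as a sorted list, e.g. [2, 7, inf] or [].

Mod squares: a ≡ 55, b ≡ -1097679. Check v ∈ {∞, 2, 3, 5, 7, 11, 13, 29, 31, 37}.
v=2: v_2(a)=-14, v_2(b)=-2; units ≡ 7, 1 (mod 8); ε·ε+αω+βω = 1·0+-14·0+-2·0 ≡ 0  ⇒  (a,b)_2 = +1.
v=5: a=5^-1·(≡4), b=5^0·(≡1) mod 5; (4|5)=+1, (1|5)=+1; (−1)^{-1·0·2}·(+1)^0·(+1)^-1 = +1.
v=3: a=3^6·(≡1), b=3^3·(≡2) mod 3; (1|3)=+1, (2|3)=-1; (−1)^{6·3·1}·(+1)^3·(-1)^6 = +1.
v=∞: 55 > 0 and -1097679 < 0  ⇒  (a,b)_∞ = +1.
v=7: a=7^2·(≡5), b=7^-2·(≡5) mod 7; (5|7)=-1, (5|7)=-1; (−1)^{2·-2·3}·(-1)^-2·(-1)^2 = +1.
v=11: a=11^5·(≡4), b=11^3·(≡9) mod 11; (4|11)=+1, (9|11)=+1; (−1)^{5·3·5}·(+1)^3·(+1)^5 = -1.
v=31: a=31^2·(≡22), b=31^1·(≡6) mod 31; (22|31)=-1, (6|31)=-1; (−1)^{2·1·15}·(-1)^1·(-1)^2 = -1.
v=37: a=37^2·(≡13), b=37^1·(≡33) mod 37; (13|37)=-1, (33|37)=+1; (−1)^{2·1·18}·(-1)^1·(+1)^2 = -1.
v=29: a=29^2·(≡8), b=29^1·(≡13) mod 29; (8|29)=-1, (13|29)=+1; (−1)^{2·1·14}·(-1)^1·(+1)^2 = -1.
v=13: a=13^-2·(≡4), b=13^-2·(≡7) mod 13; (4|13)=+1, (7|13)=-1; (−1)^{-2·-2·6}·(+1)^-2·(-1)^-2 = +1.
|Ram(55, -1097679)| = 4, even; anisotropic at {11, 29, 31, 37}.

[11, 29, 31, 37]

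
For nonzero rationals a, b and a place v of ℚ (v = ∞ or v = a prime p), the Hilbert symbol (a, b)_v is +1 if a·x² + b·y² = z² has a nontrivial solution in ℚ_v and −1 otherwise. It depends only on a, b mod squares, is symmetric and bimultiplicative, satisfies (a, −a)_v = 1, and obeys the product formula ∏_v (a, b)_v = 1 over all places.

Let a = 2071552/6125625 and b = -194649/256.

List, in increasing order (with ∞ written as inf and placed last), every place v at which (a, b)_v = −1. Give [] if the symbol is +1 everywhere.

(a, b) ≡ (7, -194649) mod (ℚ^×)²; places V = {2, 3, 5, 7, 11, 13, 17, 23, 31, ∞}.
(a,b)_3: α=-4, u≡1; β=1, v≡1 (mod 3); (1|3)=+1, (1|3)=+1; sign (−1)^0·+1^1·+1^-4 = +1.
(a,b)_31: α=0, u≡9; β=1, v≡25 (mod 31); (9|31)=+1, (25|31)=+1; sign (−1)^0·+1^1·+1^0 = +1.
(a,b)_17: α=2, u≡3; β=0, v≡1 (mod 17); (3|17)=-1, (1|17)=+1; sign (−1)^0·-1^0·+1^2 = +1.
(a,b)_11: α=-2, u≡7; β=0, v≡6 (mod 11); (7|11)=-1, (6|11)=-1; sign (−1)^0·-1^0·-1^-2 = +1.
(a,b)_2: α=10, β=-8; u≡7, v≡7 (mod 8); ε(u)ε(v)=1·1, αω(v)=10·0, βω(u)=-8·0; sum ≡ 1  ⇒  -1.
(a,b)_5: α=-4, u≡2; β=0, v≡1 (mod 5); (2|5)=-1, (1|5)=+1; sign (−1)^0·-1^0·+1^-4 = +1.
(a,b)_7: α=1, u≡2; β=1, v≡1 (mod 7); (2|7)=+1, (1|7)=+1; sign (−1)^1·+1^1·+1^1 = -1.
(a,b)_∞: sgn(7)=+, sgn(-194649)=−, so +1.
(a,b)_23: α=0, u≡22; β=1, v≡8 (mod 23); (22|23)=-1, (8|23)=+1; sign (−1)^0·-1^1·+1^0 = -1.
(a,b)_13: α=0, u≡11; β=1, v≡9 (mod 13); (11|13)=-1, (9|13)=+1; sign (−1)^0·-1^1·+1^0 = -1.
|Ram(7, -194649)| = 4, even; anisotropic at {2, 7, 13, 23}.

[2, 7, 13, 23]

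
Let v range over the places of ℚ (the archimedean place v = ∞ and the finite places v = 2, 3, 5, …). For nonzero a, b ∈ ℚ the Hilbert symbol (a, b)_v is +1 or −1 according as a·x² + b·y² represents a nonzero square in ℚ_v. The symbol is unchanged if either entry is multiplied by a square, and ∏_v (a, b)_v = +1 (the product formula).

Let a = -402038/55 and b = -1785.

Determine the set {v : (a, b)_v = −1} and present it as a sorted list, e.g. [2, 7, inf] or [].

[2, 11, 17, inf]

Mod squares: a ≡ -10010, b ≡ -1785. Check v ∈ {∞, 2, 3, 5, 7, 11, 13, 17, 47}.
v=2: v_2(a)=1, v_2(b)=0; units ≡ 3, 7 (mod 8); ε·ε+αω+βω = 1·1+1·0+0·1 ≡ 1  ⇒  (a,b)_2 = -1.
v=7: a=7^1·(≡6), b=7^1·(≡4) mod 7; (6|7)=-1, (4|7)=+1; (−1)^{1·1·3}·(-1)^1·(+1)^1 = +1.
v=17: a=17^0·(≡3), b=17^1·(≡14) mod 17; (3|17)=-1, (14|17)=-1; (−1)^{0·1·8}·(-1)^1·(-1)^0 = -1.
v=11: a=11^-1·(≡9), b=11^0·(≡8) mod 11; (9|11)=+1, (8|11)=-1; (−1)^{-1·0·5}·(+1)^0·(-1)^-1 = -1.
v=3: a=3^0·(≡1), b=3^1·(≡2) mod 3; (1|3)=+1, (2|3)=-1; (−1)^{0·1·1}·(+1)^1·(-1)^0 = +1.
v=∞: -10010 < 0 and -1785 < 0  ⇒  (a,b)_∞ = -1.
v=47: a=47^2·(≡36), b=47^0·(≡1) mod 47; (36|47)=+1, (1|47)=+1; (−1)^{2·0·23}·(+1)^0·(+1)^2 = +1.
v=13: a=13^1·(≡9), b=13^0·(≡9) mod 13; (9|13)=+1, (9|13)=+1; (−1)^{1·0·6}·(+1)^0·(+1)^1 = +1.
v=5: a=5^-1·(≡2), b=5^1·(≡3) mod 5; (2|5)=-1, (3|5)=-1; (−1)^{-1·1·2}·(-1)^1·(-1)^-1 = +1.
|Ram(-10010, -1785)| = 4, even; anisotropic at {2, 11, 17, ∞}.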